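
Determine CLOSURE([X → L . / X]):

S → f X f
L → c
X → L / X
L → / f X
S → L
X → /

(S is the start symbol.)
To compute CLOSURE, for each item [A → α.Bβ] where B is a non-terminal, add [B → .γ] for all productions B → γ; repeat for the newly added items until nothing changes.

Start with: [X → L . / X]
The dot precedes the terminal '/', so nothing is added.

CLOSURE = { [X → L . / X] }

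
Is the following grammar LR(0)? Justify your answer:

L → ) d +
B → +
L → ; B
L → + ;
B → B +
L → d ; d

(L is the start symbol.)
No. Shift-reduce conflict between [L → ; B .] and [B → B . +]

A grammar is LR(0) if no state in the canonical LR(0) collection has:
  - both a shift item (dot before a terminal) and a complete item (shift-reduce conflict), or
  - two or more complete items (reduce-reduce conflict; the accept item [L' → L .] counts as a complete item here).

Augment with L' → L and build the canonical LR(0) collection (I0 = CLOSURE({[L' → . L]}), then GOTO on every symbol after a dot until no new states appear). It has 14 states:
  I0: { [L → . ) d +], [L → . + ;], [L → . ; B], [L → . d ; d], [L' → . L] }  — shift
  I1: { [L → ) . d +] }  — shift
  I2: { [L → + . ;] }  — shift
  I3: { [B → . +], [B → . B +], [L → ; . B] }  — shift
  I4: { [L' → L .] }  — accept
  I5: { [L → d . ; d] }  — shift
  I6: { [L → d ; . d] }  — shift
  I7: { [L → d ; d .] }  — reduce
  I8: { [B → + .] }  — reduce
  I9: { [B → B . +], [L → ; B .] }  — shift, reduce
  I10: { [B → B + .] }  — reduce
  I11: { [L → + ; .] }  — reduce
  I12: { [L → ) d . +] }  — shift
  I13: { [L → ) d + .] }  — reduce

Conflict in state I9:
  Shift-reduce conflict between [L → ; B .] and [B → B . +]
So the grammar is NOT LR(0).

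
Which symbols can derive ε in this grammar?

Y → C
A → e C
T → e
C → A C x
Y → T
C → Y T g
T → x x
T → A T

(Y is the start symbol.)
There are no ε-productions, so no non-terminal can derive ε.
No non-terminals are nullable.

Answer: None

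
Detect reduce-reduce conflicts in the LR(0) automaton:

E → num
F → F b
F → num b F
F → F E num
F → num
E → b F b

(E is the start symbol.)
Yes — I11: [E → b F b .] vs [F → F b .]

A reduce-reduce conflict occurs when an LR(0) state has two complete items [A → α .] and [B → β .] — both call for a reduction, and with no lookahead the parser cannot choose between them.

Augment with E' → E and build the canonical LR(0) collection (I0 = CLOSURE({[E' → . E]}), then GOTO on every symbol after a dot until no new states appear). It has 12 states:
  I0: { [E → . b F b], [E → . num], [E' → . E] }  — shift
  I1: { [E' → E .] }  — accept
  I2: { [E → b . F b], [F → . F E num], [F → . F b], [F → . num b F], [F → . num] }  — shift
  I3: { [E → num .] }  — reduce
  I4: { [E → . b F b], [E → . num], [E → b F . b], [F → F . E num], [F → F . b] }  — shift
  I5: { [F → num . b F], [F → num .] }  — shift, reduce
  I6: { [F → . F E num], [F → . F b], [F → . num b F], [F → . num], [F → num b . F] }  — shift
  I7: { [E → . b F b], [E → . num], [F → F . E num], [F → F . b], [F → num b F .] }  — shift, reduce
  I8: { [F → F E . num] }  — shift
  I9: { [E → b . F b], [F → . F E num], [F → . F b], [F → . num b F], [F → . num], [F → F b .] }  — shift, reduce
  I10: { [F → F E num .] }  — reduce
  I11: { [E → b . F b], [E → b F b .], [F → . F E num], [F → . F b], [F → . num b F], [F → . num], [F → F b .] }  — shift, 2 reduces

I11 contains complete items [E → b F b .], [F → F b .] — reduce-reduce conflict.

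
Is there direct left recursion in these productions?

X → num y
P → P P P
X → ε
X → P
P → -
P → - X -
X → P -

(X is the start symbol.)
Yes, P is left-recursive

Direct left recursion occurs when N → N α for some non-terminal N (the right-hand side begins with the left-hand side itself).

X → num y: starts with num
P → P P P: LEFT RECURSIVE (starts with P)
X → ε: starts with ε
X → P: starts with P
P → -: starts with '-'
P → - X -: starts with '-'
X → P -: starts with P

The grammar has direct left recursion on: P.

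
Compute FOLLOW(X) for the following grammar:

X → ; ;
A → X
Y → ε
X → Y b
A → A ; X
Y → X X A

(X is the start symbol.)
To compute FOLLOW(X), find every occurrence of X on a right-hand side N → α X β: add FIRST(β) \ {ε}, and if β is empty or nullable also add FOLLOW(N). Iterate to a fixed point.

X is the start symbol, so $ ∈ FOLLOW(X).
In A → X: X is at the end, add FOLLOW(A)
In A → A ; X: X is at the end, add FOLLOW(A)
In Y → X X A: X is followed by X A, add FIRST(X A) \ {ε} = { ';', 'b' }
In Y → X X A: X is followed by A, add FIRST(A) \ {ε} = { ';', 'b' }

The FOLLOW sets referred to above (computed the same way, to a fixed point):
  FOLLOW(A) = { ';', 'b' }

Taking the union: FOLLOW(X) = { $, ';', 'b' }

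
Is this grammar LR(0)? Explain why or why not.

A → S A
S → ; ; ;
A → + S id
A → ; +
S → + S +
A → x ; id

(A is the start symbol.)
Yes, the grammar is LR(0)

A grammar is LR(0) if no state in the canonical LR(0) collection has:
  - both a shift item (dot before a terminal) and a complete item (shift-reduce conflict), or
  - two or more complete items (reduce-reduce conflict; the accept item [A' → A .] counts as a complete item here).

Augment with A' → A and build the canonical LR(0) collection (I0 = CLOSURE({[A' → . A]}), then GOTO on every symbol after a dot until no new states appear). It has 18 states:
  I0: { [A → . + S id], [A → . ; +], [A → . S A], [A → . x ; id], [A' → . A], [S → . + S +], [S → . ; ; ;] }  — shift
  I1: { [A → + . S id], [S → + . S +], [S → . + S +], [S → . ; ; ;] }  — shift
  I2: { [A → ; . +], [S → ; . ; ;] }  — shift
  I3: { [A' → A .] }  — accept
  I4: { [A → . + S id], [A → . ; +], [A → . S A], [A → . x ; id], [A → S . A], [S → . + S +], [S → . ; ; ;] }  — shift
  I5: { [A → x . ; id] }  — shift
  I6: { [A → x ; . id] }  — shift
  I7: { [A → x ; id .] }  — reduce
  I8: { [A → S A .] }  — reduce
  I9: { [A → ; + .] }  — reduce
  I10: { [S → ; ; . ;] }  — shift
  I11: { [S → ; ; ; .] }  — reduce
  I12: { [S → + . S +], [S → . + S +], [S → . ; ; ;] }  — shift
  I13: { [S → ; . ; ;] }  — shift
  I14: { [A → + S . id], [S → + S . +] }  — shift
  I15: { [S → + S + .] }  — reduce
  I16: { [A → + S id .] }  — reduce
  I17: { [S → + S . +] }  — shift

Every state is either a pure shift/goto state or contains exactly one complete item and nothing to shift — no conflicts. The grammar is LR(0).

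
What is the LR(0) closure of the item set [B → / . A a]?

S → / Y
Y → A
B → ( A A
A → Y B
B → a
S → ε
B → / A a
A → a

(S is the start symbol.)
To compute CLOSURE, for each item [A → α.Bβ] where B is a non-terminal, add [B → .γ] for all productions B → γ; repeat for the newly added items until nothing changes.

Start with: [B → / . A a]
  [B → / . A a] has the dot before A: add [A → . Y B], [A → . a]
  [A → . Y B] has the dot before Y: add [Y → . A]
No further items can be added.

CLOSURE = { [A → . Y B], [A → . a], [B → / . A a], [Y → . A] }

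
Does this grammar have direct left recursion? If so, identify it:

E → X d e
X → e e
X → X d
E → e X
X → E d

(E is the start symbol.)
Direct left recursion occurs when N → N α for some non-terminal N (the right-hand side begins with the left-hand side itself).

E → X d e: starts with X
X → e e: starts with e
X → X d: LEFT RECURSIVE (starts with X)
E → e X: starts with e
X → E d: starts with E

The grammar has direct left recursion on: X.

Answer: Yes, X is left-recursive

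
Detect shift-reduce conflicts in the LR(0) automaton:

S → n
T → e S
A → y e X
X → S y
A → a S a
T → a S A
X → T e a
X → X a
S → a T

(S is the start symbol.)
Augment with S' → S and build the canonical LR(0) collection (I0 = CLOSURE({[S' → . S]}), then GOTO on every symbol after a dot until no new states appear). It has 23 states:
  I0: { [S → . a T], [S → . n], [S' → . S] }  — shift
  I1: { [S' → S .] }  — accept
  I2: { [S → a . T], [T → . a S A], [T → . e S] }  — shift
  I3: { [S → n .] }  — reduce
  I4: { [S → a T .] }  — reduce
  I5: { [S → . a T], [S → . n], [T → a . S A] }  — shift
  I6: { [S → . a T], [S → . n], [T → e . S] }  — shift
  I7: { [T → e S .] }  — reduce
  I8: { [A → . a S a], [A → . y e X], [T → a S . A] }  — shift
  I9: { [T → a S A .] }  — reduce
  I10: { [A → a . S a], [S → . a T], [S → . n] }  — shift
  I11: { [A → y . e X] }  — shift
  I12: { [A → y e . X], [S → . a T], [S → . n], [T → . a S A], [T → . e S], [X → . S y], [X → . T e a], [X → . X a] }  — shift
  I13: { [X → S . y] }  — shift
  I14: { [X → T . e a] }  — shift
  I15: { [A → y e X .], [X → X . a] }  — shift, reduce
  I16: { [S → . a T], [S → . n], [S → a . T], [T → . a S A], [T → . e S], [T → a . S A] }  — shift
  I17: { [X → X a .] }  — reduce
  I18: { [X → T e . a] }  — shift
  I19: { [X → T e a .] }  — reduce
  I20: { [X → S y .] }  — reduce
  I21: { [A → a S . a] }  — shift
  I22: { [A → a S a .] }  — reduce

I15 contains reduce item [A → y e X .] and shift item [X → X . a] — shift-reduce conflict.

Answer: Yes — I15: [A → y e X .] vs [X → X . a]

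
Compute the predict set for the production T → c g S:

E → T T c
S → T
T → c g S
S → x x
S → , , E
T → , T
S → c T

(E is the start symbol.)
{ 'c' }

PREDICT(T → c g S) = (FIRST(RHS) \ {ε}) ∪ (FOLLOW(T) if ε ∈ FIRST(RHS), i.e. RHS ⇒* ε)
FIRST(c g S) = { 'c' }
ε ∉ FIRST(c g S), so FOLLOW(T) is not added.
PREDICT(T → c g S) = { 'c' }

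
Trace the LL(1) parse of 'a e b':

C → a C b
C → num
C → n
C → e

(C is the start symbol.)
LL(1) parsing maintains a stack (initially the start symbol over $) and the input. At each step: if the stack top is a terminal, match it against the current input token; if it is a non-terminal N, replace it with the RHS of M[N, lookahead] (the unique production whose predict set contains the lookahead).

Stack is shown with the top on the left.

Stack    Input    Action
------------------------
C $      a e b $  output C → a C b
a C b $  a e b $  match 'a'
C b $    e b $    output C → e
e b $    e b $    match 'e'
b $      b $      match 'b'
$        $        accept

The string is accepted.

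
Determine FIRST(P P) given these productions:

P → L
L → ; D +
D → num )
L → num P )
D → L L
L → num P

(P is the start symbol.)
FIRST sets of the non-terminals involved (from the grammar, by fixed-point iteration):
  FIRST(P) = { ';', 'num' }

To compute FIRST(P P), process the symbols left to right:
Symbol P is a non-terminal. Add FIRST(P) \ {ε} = { ';', 'num' }
P is not nullable (ε ∉ FIRST(P)), so stop here.
FIRST(P P) = { ';', 'num' }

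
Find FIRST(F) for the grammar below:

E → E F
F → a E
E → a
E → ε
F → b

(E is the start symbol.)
From F → a E:
  - a is a terminal: add 'a' and stop
From F → b:
  - b is a terminal: add 'b' and stop

Collecting: FIRST(F) = { 'a', 'b' }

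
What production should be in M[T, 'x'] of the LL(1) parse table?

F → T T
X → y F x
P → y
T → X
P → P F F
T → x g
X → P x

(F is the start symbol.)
T → x g

To find M[T, 'x'], we find productions for T where 'x' is in the predict set (PREDICT(N → α) = (FIRST(α) \ {ε}) ∪ (FOLLOW(N) if α ⇒* ε)).

Relevant sets:
  FIRST(X) = { 'y' }

T → X: PREDICT = { 'y' }
T → x g: PREDICT = { 'x' }
  'x' is in predict set, so this production goes in M[T, 'x']

M[T, 'x'] = T → x g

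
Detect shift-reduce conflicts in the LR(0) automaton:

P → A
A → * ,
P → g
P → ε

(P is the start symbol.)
Augment with P' → P and build the canonical LR(0) collection (I0 = CLOSURE({[P' → . P]}), then GOTO on every symbol after a dot until no new states appear). It has 6 states:
  I0: { [A → . * ,], [P → . A], [P → . g], [P → .], [P' → . P] }  — shift, reduce
  I1: { [A → * . ,] }  — shift
  I2: { [P → A .] }  — reduce
  I3: { [P' → P .] }  — accept
  I4: { [P → g .] }  — reduce
  I5: { [A → * , .] }  — reduce

I0 contains reduce item [P → .] and shift items [A → . * ,], [P → . g] — shift-reduce conflict.

Answer: Yes — I0: [P → .] vs [A → . * ,]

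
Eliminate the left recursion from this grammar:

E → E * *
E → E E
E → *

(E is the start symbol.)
E → * E'
E' → * * E'
E' → E E'
E' → ε

E is directly left-recursive. The standard transformation for
  A → A α₁ | ... | A α_m | β₁ | ... | β_n
is
  A  → β₁ A' | ... | β_n A'
  A' → α₁ A' | ... | α_m A' | ε

E → * becomes E → * E'
E → E * * becomes E' → * * E'
E → E E becomes E' → E E'
Add E' → ε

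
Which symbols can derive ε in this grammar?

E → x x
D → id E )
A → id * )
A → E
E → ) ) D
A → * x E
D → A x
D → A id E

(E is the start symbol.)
A non-terminal is nullable if it can derive ε (the empty string): either it has an ε-production, or it has a production whose right-hand side consists entirely of nullable non-terminals.

There are no ε-productions, so no non-terminal can derive ε.
No non-terminals are nullable.

Answer: None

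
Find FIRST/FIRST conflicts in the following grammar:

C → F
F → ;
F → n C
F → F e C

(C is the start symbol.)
Yes. F → ';' / F → F e C on { ';' }; F → n C / F → F e C on { 'n' }

A FIRST/FIRST conflict occurs when two productions N → α and N → β for the same non-terminal have FIRST(α) ∩ FIRST(β) ≠ ∅ (with ε ∈ FIRST of a nullable right-hand side, so two nullable alternatives also conflict).

FIRST sets of the non-terminals at (or reachable through a nullable prefix from) the front of some alternative:
  FIRST(F) = { ';', 'n' }

Productions for F:
  F → ;: FIRST = { ';' }
  F → n C: FIRST = { 'n' }
  F → F e C: FIRST = { ';', 'n' }
C has only one production, so no FIRST/FIRST conflict is possible there.

Conflict for F: F → ; and F → F e C
  Overlap: { ';' }
Conflict for F: F → n C and F → F e C
  Overlap: { 'n' }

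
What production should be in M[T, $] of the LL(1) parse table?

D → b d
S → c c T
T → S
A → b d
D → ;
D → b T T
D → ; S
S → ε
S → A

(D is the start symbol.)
To find M[T, $], we find productions for T where $ is in the predict set (PREDICT(N → α) = (FIRST(α) \ {ε}) ∪ (FOLLOW(N) if α ⇒* ε)).

Relevant sets:
  FIRST(S) = { 'b', 'c', ε }
  FOLLOW(T) = { $, 'b', 'c' }

T → S: PREDICT = { $, 'b', 'c' }
  $ is in predict set, so this production goes in M[T, $]

M[T, $] = T → S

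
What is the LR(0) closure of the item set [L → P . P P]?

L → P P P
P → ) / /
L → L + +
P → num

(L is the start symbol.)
{ [L → P . P P], [P → . ) / /], [P → . num] }

To compute CLOSURE, for each item [A → α.Bβ] where B is a non-terminal, add [B → .γ] for all productions B → γ; repeat for the newly added items until nothing changes.

Start with: [L → P . P P]
  [L → P . P P] has the dot before P: add [P → . ) / /], [P → . num]
No further items can be added.

CLOSURE = { [L → P . P P], [P → . ) / /], [P → . num] }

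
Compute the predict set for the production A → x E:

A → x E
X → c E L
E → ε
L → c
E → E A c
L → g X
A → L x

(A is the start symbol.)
{ 'x' }

PREDICT(A → x E) = (FIRST(RHS) \ {ε}) ∪ (FOLLOW(A) if ε ∈ FIRST(RHS), i.e. RHS ⇒* ε)
FIRST(x E) = { 'x' }
ε ∉ FIRST(x E), so FOLLOW(A) is not added.
PREDICT(A → x E) = { 'x' }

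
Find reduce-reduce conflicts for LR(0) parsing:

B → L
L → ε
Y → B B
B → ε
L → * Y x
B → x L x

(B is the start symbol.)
Yes — I0: [B → .] vs [L → .]; I1: [B → .] vs [L → .]; I7: [B → .] vs [L → .]

A reduce-reduce conflict occurs when an LR(0) state has two complete items [A → α .] and [B → β .] — both call for a reduction, and with no lookahead the parser cannot choose between them.

Augment with B' → B and build the canonical LR(0) collection (I0 = CLOSURE({[B' → . B]}), then GOTO on every symbol after a dot until no new states appear). It has 11 states:
  I0: { [B → . L], [B → . x L x], [B → .], [B' → . B], [L → . * Y x], [L → .] }  — shift, 2 reduces
  I1: { [B → . L], [B → . x L x], [B → .], [L → * . Y x], [L → . * Y x], [L → .], [Y → . B B] }  — shift, 2 reduces
  I2: { [B' → B .] }  — accept
  I3: { [B → L .] }  — reduce
  I4: { [B → x . L x], [L → . * Y x], [L → .] }  — shift, reduce
  I5: { [B → x L . x] }  — shift
  I6: { [B → x L x .] }  — reduce
  I7: { [B → . L], [B → . x L x], [B → .], [L → . * Y x], [L → .], [Y → B . B] }  — shift, 2 reduces
  I8: { [L → * Y . x] }  — shift
  I9: { [L → * Y x .] }  — reduce
  I10: { [Y → B B .] }  — reduce

I0 contains complete items [B → .], [L → .] — reduce-reduce conflict.
I1 contains complete items [B → .], [L → .] — reduce-reduce conflict.
I7 contains complete items [B → .], [L → .] — reduce-reduce conflict.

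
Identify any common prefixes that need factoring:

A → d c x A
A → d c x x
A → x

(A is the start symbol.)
Yes, A has productions with common prefix 'd c x'

Left-factoring is needed when two productions for the same non-terminal
share a common prefix on the right-hand side.

Productions for A:
  A → d c x A
  A → d c x x
  A → x

Found common prefix 'd c x' in productions for A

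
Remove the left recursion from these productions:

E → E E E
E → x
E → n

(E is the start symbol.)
E is directly left-recursive. The standard transformation for
  A → A α₁ | ... | A α_m | β₁ | ... | β_n
is
  A  → β₁ A' | ... | β_n A'
  A' → α₁ A' | ... | α_m A' | ε

E → x becomes E → x E'
E → n becomes E → n E'
E → E E E becomes E' → E E E'
Add E' → ε

Resulting grammar:
E → x E'
E → n E'
E' → E E E'
E' → ε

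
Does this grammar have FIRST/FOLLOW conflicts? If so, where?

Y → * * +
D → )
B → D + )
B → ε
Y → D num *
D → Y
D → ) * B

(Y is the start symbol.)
No FIRST/FOLLOW conflicts.

Nullable non-terminals: B.
FIRST sets used below: FIRST(D) = { ')', '*' }

B: nullable alternative(s) B → ε; FOLLOW(B) = { '+', 'num' }
  B → D + ): FIRST \ {ε} = { ')', '*' } — disjoint from FOLLOW(B)
  B → ε: FIRST \ {ε} = { } — this is the only nullable alternative, skip

D, Y have no nullable alternative, so no FIRST/FOLLOW check is needed there.

No FIRST/FOLLOW conflicts found.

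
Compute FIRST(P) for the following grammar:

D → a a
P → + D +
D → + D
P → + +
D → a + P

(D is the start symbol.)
To compute FIRST(P), examine every production with P on the left-hand side, reading each right-hand side left to right until a non-nullable symbol is reached.

From P → + D +:
  - '+' is a terminal: add '+' and stop
From P → + +:
  - '+' is a terminal: add '+' and stop

Collecting: FIRST(P) = { '+' }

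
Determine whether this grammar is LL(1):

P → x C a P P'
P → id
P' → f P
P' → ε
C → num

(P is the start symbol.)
Relevant sets:
  FOLLOW(P') = { $, 'f' }

For P:
  PREDICT(P → x C a P P') = { 'x' }
  PREDICT(P → id) = { 'id' }
For P':
  PREDICT(P' → f P) = { 'f' }
  PREDICT(P' → ε) = { $, 'f' }
C has a single production, so nothing to check there.

Conflict found: Predict set conflict for P': { 'f' }
The grammar is NOT LL(1).

Answer: No. Predict set conflict for P': { 'f' }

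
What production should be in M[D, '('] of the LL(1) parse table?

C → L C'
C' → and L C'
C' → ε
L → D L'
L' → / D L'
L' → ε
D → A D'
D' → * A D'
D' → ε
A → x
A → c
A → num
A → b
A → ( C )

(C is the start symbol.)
D → A D'

To find M[D, '('], we find productions for D where '(' is in the predict set (PREDICT(N → α) = (FIRST(α) \ {ε}) ∪ (FOLLOW(N) if α ⇒* ε)).

Relevant sets:
  FIRST(A) = { '(', 'b', 'c', 'num', 'x' }

D → A D': PREDICT = { '(', 'b', 'c', 'num', 'x' }
  '(' is in predict set, so this production goes in M[D, '(']

M[D, '('] = D → A D'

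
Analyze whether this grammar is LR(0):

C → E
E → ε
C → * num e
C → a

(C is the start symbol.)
No. Shift-reduce conflict between [E → .] and [C → . * num e]

Augment with C' → C and build the canonical LR(0) collection (I0 = CLOSURE({[C' → . C]}), then GOTO on every symbol after a dot until no new states appear). It has 7 states:
  I0: { [C → . * num e], [C → . E], [C → . a], [C' → . C], [E → .] }  — shift, reduce
  I1: { [C → * . num e] }  — shift
  I2: { [C' → C .] }  — accept
  I3: { [C → E .] }  — reduce
  I4: { [C → a .] }  — reduce
  I5: { [C → * num . e] }  — shift
  I6: { [C → * num e .] }  — reduce

Conflict in state I0:
  Shift-reduce conflict between [E → .] and [C → . * num e]
So the grammar is NOT LR(0).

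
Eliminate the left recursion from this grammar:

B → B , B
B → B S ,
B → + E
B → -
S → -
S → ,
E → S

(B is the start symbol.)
B → + E B'
B → - B'
B' → , B B'
B' → S , B'
B' → ε
S → -
S → ,
E → S

B is directly left-recursive. The standard transformation for
  A → A α₁ | ... | A α_m | β₁ | ... | β_n
is
  A  → β₁ A' | ... | β_n A'
  A' → α₁ A' | ... | α_m A' | ε

B → + E becomes B → + E B'
B → - becomes B → - B'
B → B , B becomes B' → , B B'
B → B S , becomes B' → S , B'
Add B' → ε

Productions for other non-terminals are unchanged:
  S → -
  S → ,
  E → S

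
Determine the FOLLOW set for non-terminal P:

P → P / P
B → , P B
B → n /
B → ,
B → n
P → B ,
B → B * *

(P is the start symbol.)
To compute FOLLOW(P), find every occurrence of P on a right-hand side N → α P β: add FIRST(β) \ {ε}, and if β is empty or nullable also add FOLLOW(N). Iterate to a fixed point.

P is the start symbol, so $ ∈ FOLLOW(P).
In P → P / P: P is followed by '/' P, add FIRST('/' P) \ {ε} = { '/' }
In P → P / P: P is at the end; this adds FOLLOW(P) to itself — nothing new
In B → , P B: P is followed by B, add FIRST(B) \ {ε} = { ',', 'n' }

Taking the union: FOLLOW(P) = { $, ',', '/', 'n' }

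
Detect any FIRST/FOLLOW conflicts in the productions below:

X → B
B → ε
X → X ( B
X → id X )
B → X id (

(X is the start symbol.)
Nullable non-terminals: B, X.
FIRST sets used below: FIRST(X) = { '(', 'id', ε }, FIRST(B) = { '(', 'id', ε }

B: nullable alternative(s) B → ε; FOLLOW(B) = { $, '(', ')', 'id' }
  B → ε: FIRST \ {ε} = { } — this is the only nullable alternative, skip
  B → X id (: FIRST \ {ε} = { '(', 'id' } — overlaps FOLLOW(B) on { '(', 'id' }: CONFLICT

X: nullable alternative(s) X → B; FOLLOW(X) = { $, '(', ')', 'id' }
  X → B: FIRST \ {ε} = { '(', 'id' } — this is the only nullable alternative, skip
  X → X ( B: FIRST \ {ε} = { '(', 'id' } — overlaps FOLLOW(X) on { '(', 'id' }: CONFLICT
  X → id X ): FIRST \ {ε} = { 'id' } — overlaps FOLLOW(X) on { 'id' }: CONFLICT

So the grammar has 3 FIRST/FOLLOW conflicts (marked CONFLICT above).

Answer: Yes. X → X '(' B with FOLLOW(X) on { '(', 'id' }; X → id X ')' with FOLLOW(X) on { 'id' }; B → X id '(' with FOLLOW(B) on { '(', 'id' }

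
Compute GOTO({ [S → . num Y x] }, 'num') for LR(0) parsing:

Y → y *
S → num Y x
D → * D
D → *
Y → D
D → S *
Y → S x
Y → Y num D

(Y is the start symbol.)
GOTO(I, 'num') = CLOSURE({ [A → αX.β] : [A → α.Xβ] ∈ I, X = 'num' })

Items with dot before 'num', with the dot advanced:
  [S → . num Y x] → [S → num . Y x]
Closure of the advanced items:
  [S → num . Y x] has the dot before Y: add [Y → . y *], [Y → . D], [Y → . S x], [Y → . Y num D]
  [Y → . D] has the dot before D: add [D → . * D], [D → . *], [D → . S *]
  [Y → . S x] has the dot before S: add [S → . num Y x]

GOTO = { [D → . * D], [D → . *], [D → . S *], [S → . num Y x], [S → num . Y x], [Y → . D], [Y → . S x], [Y → . Y num D], [Y → . y *] }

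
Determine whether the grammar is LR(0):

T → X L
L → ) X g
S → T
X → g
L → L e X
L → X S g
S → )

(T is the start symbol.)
A grammar is LR(0) if no state in the canonical LR(0) collection has:
  - both a shift item (dot before a terminal) and a complete item (shift-reduce conflict), or
  - two or more complete items (reduce-reduce conflict; the accept item [T' → T .] counts as a complete item here).

Augment with T' → T and build the canonical LR(0) collection (I0 = CLOSURE({[T' → . T]}), then GOTO on every symbol after a dot until no new states appear). It has 15 states:
  I0: { [T → . X L], [T' → . T], [X → . g] }  — shift
  I1: { [T' → T .] }  — accept
  I2: { [L → . ) X g], [L → . L e X], [L → . X S g], [T → X . L], [X → . g] }  — shift
  I3: { [X → g .] }  — reduce
  I4: { [L → ) . X g], [X → . g] }  — shift
  I5: { [L → L . e X], [T → X L .] }  — shift, reduce
  I6: { [L → X . S g], [S → . )], [S → . T], [T → . X L], [X → . g] }  — shift
  I7: { [S → ) .] }  — reduce
  I8: { [L → X S . g] }  — shift
  I9: { [S → T .] }  — reduce
  I10: { [L → X S g .] }  — reduce
  I11: { [L → L e . X], [X → . g] }  — shift
  I12: { [L → L e X .] }  — reduce
  I13: { [L → ) X . g] }  — shift
  I14: { [L → ) X g .] }  — reduce

Conflict in state I5:
  Shift-reduce conflict between [T → X L .] and [L → L . e X]
So the grammar is NOT LR(0).

Answer: No. Shift-reduce conflict between [T → X L .] and [L → L . e X]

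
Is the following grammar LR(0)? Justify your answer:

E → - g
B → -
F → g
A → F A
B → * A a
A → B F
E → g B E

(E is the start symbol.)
Yes, the grammar is LR(0)

A grammar is LR(0) if no state in the canonical LR(0) collection has:
  - both a shift item (dot before a terminal) and a complete item (shift-reduce conflict), or
  - two or more complete items (reduce-reduce conflict; the accept item [E' → E .] counts as a complete item here).

Augment with E' → E and build the canonical LR(0) collection (I0 = CLOSURE({[E' → . E]}), then GOTO on every symbol after a dot until no new states appear). It has 16 states:
  I0: { [E → . - g], [E → . g B E], [E' → . E] }  — shift
  I1: { [E → - . g] }  — shift
  I2: { [E' → E .] }  — accept
  I3: { [B → . * A a], [B → . -], [E → g . B E] }  — shift
  I4: { [A → . B F], [A → . F A], [B → * . A a], [B → . * A a], [B → . -], [F → . g] }  — shift
  I5: { [B → - .] }  — reduce
  I6: { [E → . - g], [E → . g B E], [E → g B . E] }  — shift
  I7: { [E → g B E .] }  — reduce
  I8: { [B → * A . a] }  — shift
  I9: { [A → B . F], [F → . g] }  — shift
  I10: { [A → . B F], [A → . F A], [A → F . A], [B → . * A a], [B → . -], [F → . g] }  — shift
  I11: { [F → g .] }  — reduce
  I12: { [A → F A .] }  — reduce
  I13: { [A → B F .] }  — reduce
  I14: { [B → * A a .] }  — reduce
  I15: { [E → - g .] }  — reduce

Every state is either a pure shift/goto state or contains exactly one complete item and nothing to shift — no conflicts. The grammar is LR(0).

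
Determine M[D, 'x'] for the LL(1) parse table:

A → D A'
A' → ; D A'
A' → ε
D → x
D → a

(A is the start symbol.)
D → x

To find M[D, 'x'], we find productions for D where 'x' is in the predict set (PREDICT(N → α) = (FIRST(α) \ {ε}) ∪ (FOLLOW(N) if α ⇒* ε)).

D → x: PREDICT = { 'x' }
  'x' is in predict set, so this production goes in M[D, 'x']
D → a: PREDICT = { 'a' }

M[D, 'x'] = D → x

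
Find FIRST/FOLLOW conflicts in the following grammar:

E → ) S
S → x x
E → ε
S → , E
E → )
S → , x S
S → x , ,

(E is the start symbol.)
No FIRST/FOLLOW conflicts.

Nullable non-terminals: E.

E: nullable alternative(s) E → ε; FOLLOW(E) = { $ }
  E → ) S: FIRST \ {ε} = { ')' } — disjoint from FOLLOW(E)
  E → ε: FIRST \ {ε} = { } — this is the only nullable alternative, skip
  E → ): FIRST \ {ε} = { ')' } — disjoint from FOLLOW(E)

S has no nullable alternative, so no FIRST/FOLLOW check is needed there.

No FIRST/FOLLOW conflicts found.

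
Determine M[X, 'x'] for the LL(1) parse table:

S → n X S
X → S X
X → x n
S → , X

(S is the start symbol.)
X → x n

To find M[X, 'x'], we find productions for X where 'x' is in the predict set (PREDICT(N → α) = (FIRST(α) \ {ε}) ∪ (FOLLOW(N) if α ⇒* ε)).

Relevant sets:
  FIRST(S) = { ',', 'n' }

X → S X: PREDICT = { ',', 'n' }
X → x n: PREDICT = { 'x' }
  'x' is in predict set, so this production goes in M[X, 'x']

M[X, 'x'] = X → x n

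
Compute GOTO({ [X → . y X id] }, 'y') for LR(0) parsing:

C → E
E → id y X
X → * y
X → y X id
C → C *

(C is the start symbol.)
GOTO(I, 'y') = CLOSURE({ [A → αX.β] : [A → α.Xβ] ∈ I, X = 'y' })

Items with dot before 'y', with the dot advanced:
  [X → . y X id] → [X → y . X id]
Closure of the advanced items:
  [X → y . X id] has the dot before X: add [X → . * y], [X → . y X id]

GOTO = { [X → . * y], [X → . y X id], [X → y . X id] }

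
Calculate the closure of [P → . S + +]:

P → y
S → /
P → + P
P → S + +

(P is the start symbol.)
{ [P → . S + +], [S → . /] }

To compute CLOSURE, for each item [A → α.Bβ] where B is a non-terminal, add [B → .γ] for all productions B → γ; repeat for the newly added items until nothing changes.

Start with: [P → . S + +]
  [P → . S + +] has the dot before S: add [S → . /]
No further items can be added.

CLOSURE = { [P → . S + +], [S → . /] }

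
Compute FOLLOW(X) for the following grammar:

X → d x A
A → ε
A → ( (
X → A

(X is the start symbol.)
To compute FOLLOW(X), find every occurrence of X on a right-hand side N → α X β: add FIRST(β) \ {ε}, and if β is empty or nullable also add FOLLOW(N). Iterate to a fixed point.

X is the start symbol, so $ ∈ FOLLOW(X).
X does not occur on any right-hand side.

Taking the union: FOLLOW(X) = { $ }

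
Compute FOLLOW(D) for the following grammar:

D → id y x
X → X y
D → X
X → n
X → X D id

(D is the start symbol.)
To compute FOLLOW(D), find every occurrence of D on a right-hand side N → α D β: add FIRST(β) \ {ε}, and if β is empty or nullable also add FOLLOW(N). Iterate to a fixed point.

D is the start symbol, so $ ∈ FOLLOW(D).
In X → X D id: D is followed by id, add FIRST(id) \ {ε} = { 'id' }

Taking the union: FOLLOW(D) = { $, 'id' }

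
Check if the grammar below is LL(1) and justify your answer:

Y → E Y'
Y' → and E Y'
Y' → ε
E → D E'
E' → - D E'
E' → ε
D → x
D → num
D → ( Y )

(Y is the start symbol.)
A grammar is LL(1) if for each non-terminal N with multiple productions, the predict sets of those productions are pairwise disjoint, where PREDICT(N → α) = (FIRST(α) \ {ε}) ∪ (FOLLOW(N) if α ⇒* ε).

Relevant sets:
  FOLLOW(Y') = { $, ')' }
  FOLLOW(E') = { $, ')', 'and' }

For Y':
  PREDICT(Y' → and E Y') = { 'and' }
  PREDICT(Y' → ε) = { $, ')' }
For E':
  PREDICT(E' → '-' D E') = { '-' }
  PREDICT(E' → ε) = { $, ')', 'and' }
For D:
  PREDICT(D → x) = { 'x' }
  PREDICT(D → num) = { 'num' }
  PREDICT(D → '(' Y ')') = { '(' }
Y, E have a single production, so nothing to check there.

All predict sets are disjoint. The grammar IS LL(1).

Answer: Yes, the grammar is LL(1).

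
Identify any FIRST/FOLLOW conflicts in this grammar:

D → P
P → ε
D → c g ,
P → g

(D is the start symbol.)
A FIRST/FOLLOW conflict occurs when a non-terminal N has a nullable alternative N → β (β ⇒* ε) and another alternative N → α with FIRST(α) ∩ FOLLOW(N) ≠ ∅: on such a lookahead the parser cannot decide between expanding α and letting N vanish via β.

Nullable non-terminals: D, P.
FIRST sets used below: FIRST(P) = { 'g', ε }

D: nullable alternative(s) D → P; FOLLOW(D) = { $ }
  D → P: FIRST \ {ε} = { 'g' } — this is the only nullable alternative, skip
  D → c g ,: FIRST \ {ε} = { 'c' } — disjoint from FOLLOW(D)

P: nullable alternative(s) P → ε; FOLLOW(P) = { $ }
  P → ε: FIRST \ {ε} = { } — this is the only nullable alternative, skip
  P → g: FIRST \ {ε} = { 'g' } — disjoint from FOLLOW(P)

No FIRST/FOLLOW conflicts found.

Answer: No FIRST/FOLLOW conflicts.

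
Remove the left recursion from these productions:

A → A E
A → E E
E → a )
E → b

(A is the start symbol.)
A → E E A'
A' → E A'
A' → ε
E → a )
E → b

A is directly left-recursive. The standard transformation for
  A → A α₁ | ... | A α_m | β₁ | ... | β_n
is
  A  → β₁ A' | ... | β_n A'
  A' → α₁ A' | ... | α_m A' | ε

A → E E becomes A → E E A'
A → A E becomes A' → E A'
Add A' → ε

Productions for other non-terminals are unchanged:
  E → a )
  E → b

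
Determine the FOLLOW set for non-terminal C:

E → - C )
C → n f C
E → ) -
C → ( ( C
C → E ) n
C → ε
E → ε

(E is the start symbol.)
In E → - C ): C is followed by ')', add FIRST(')') \ {ε} = { ')' }
In C → n f C: C is at the end; this adds FOLLOW(C) to itself — nothing new
In C → ( ( C: C is at the end; this adds FOLLOW(C) to itself — nothing new

Taking the union: FOLLOW(C) = { ')' }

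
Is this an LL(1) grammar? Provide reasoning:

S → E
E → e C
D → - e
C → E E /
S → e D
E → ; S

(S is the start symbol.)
Relevant sets:
  FIRST(E) = { ';', 'e' }

For S:
  PREDICT(S → E) = { ';', 'e' }
  PREDICT(S → e D) = { 'e' }
For E:
  PREDICT(E → e C) = { 'e' }
  PREDICT(E → ';' S) = { ';' }
D, C have a single production, so nothing to check there.

Conflict found: Predict set conflict for S: { 'e' }
The grammar is NOT LL(1).

Answer: No. Predict set conflict for S: { 'e' }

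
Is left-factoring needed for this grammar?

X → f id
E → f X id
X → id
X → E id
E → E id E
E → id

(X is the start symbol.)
Left-factoring is needed when two productions for the same non-terminal
share a common prefix on the right-hand side.

Productions for X:
  X → f id
  X → id
  X → E id
Productions for E:
  E → f X id
  E → E id E
  E → id

No common prefixes found.

Answer: No, left-factoring is not needed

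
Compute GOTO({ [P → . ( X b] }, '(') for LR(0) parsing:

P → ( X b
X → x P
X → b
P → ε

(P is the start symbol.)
{ [P → ( . X b], [X → . b], [X → . x P] }

GOTO(I, '(') = CLOSURE({ [A → αX.β] : [A → α.Xβ] ∈ I, X = '(' })

Items with dot before '(', with the dot advanced:
  [P → . ( X b] → [P → ( . X b]
Closure of the advanced items:
  [P → ( . X b] has the dot before X: add [X → . x P], [X → . b]

GOTO = { [P → ( . X b], [X → . b], [X → . x P] }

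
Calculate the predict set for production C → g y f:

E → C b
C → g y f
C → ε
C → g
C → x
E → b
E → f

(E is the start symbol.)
{ 'g' }

PREDICT(C → g y f) = (FIRST(RHS) \ {ε}) ∪ (FOLLOW(C) if ε ∈ FIRST(RHS), i.e. RHS ⇒* ε)
FIRST(g y f) = { 'g' }
ε ∉ FIRST(g y f), so FOLLOW(C) is not added.
PREDICT(C → g y f) = { 'g' }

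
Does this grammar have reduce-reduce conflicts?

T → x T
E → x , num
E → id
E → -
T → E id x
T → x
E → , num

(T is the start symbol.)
A reduce-reduce conflict occurs when an LR(0) state has two complete items [A → α .] and [B → β .] — both call for a reduction, and with no lookahead the parser cannot choose between them.

Augment with T' → T and build the canonical LR(0) collection (I0 = CLOSURE({[T' → . T]}), then GOTO on every symbol after a dot until no new states appear). It has 13 states:
  I0: { [E → . , num], [E → . -], [E → . id], [E → . x , num], [T → . E id x], [T → . x T], [T → . x], [T' → . T] }  — shift
  I1: { [E → , . num] }  — shift
  I2: { [E → - .] }  — reduce
  I3: { [T → E . id x] }  — shift
  I4: { [T' → T .] }  — accept
  I5: { [E → id .] }  — reduce
  I6: { [E → . , num], [E → . -], [E → . id], [E → . x , num], [E → x . , num], [T → . E id x], [T → . x T], [T → . x], [T → x . T], [T → x .] }  — shift, reduce
  I7: { [E → , . num], [E → x , . num] }  — shift
  I8: { [T → x T .] }  — reduce
  I9: { [E → , num .], [E → x , num .] }  — 2 reduces
  I10: { [T → E id . x] }  — shift
  I11: { [T → E id x .] }  — reduce
  I12: { [E → , num .] }  — reduce

I9 contains complete items [E → , num .], [E → x , num .] — reduce-reduce conflict.

Answer: Yes — I9: [E → , num .] vs [E → x , num .]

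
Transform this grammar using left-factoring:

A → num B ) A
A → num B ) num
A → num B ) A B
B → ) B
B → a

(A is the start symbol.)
Left-factoring transforms A → αβ₁ | αβ₂ into A → αA' and A' → β₁ | β₂
(α is the longest common prefix among the alternatives). Repeat until
no nonterminal has two alternatives with a common prefix.

Round 1: A has alternatives sharing prefix 'num B )'. Introduce A': A → num B ) A'
  Add: A' → A
  Add: A' → num
  Add: A' → A B

Round 2: A' has alternatives sharing prefix 'A'. Introduce A'': A' → A A''
  Add: A'' → ε
  Add: A'' → B

No remaining common prefixes — done.

Resulting grammar:
A → num B ) A'
A' → A A''
A'' → ε
A'' → B
A' → num
B → ) B
B → a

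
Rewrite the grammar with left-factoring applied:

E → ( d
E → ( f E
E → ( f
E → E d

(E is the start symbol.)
E → ( E'
E' → d
E' → f E''
E'' → E
E'' → ε
E → E d

Left-factoring transforms A → αβ₁ | αβ₂ into A → αA' and A' → β₁ | β₂
(α is the longest common prefix among the alternatives). Repeat until
no nonterminal has two alternatives with a common prefix.

Round 1: E has alternatives sharing prefix '('. Introduce E': E → ( E'
  Add: E' → d
  Add: E' → f E
  Add: E' → f

Round 2: E' has alternatives sharing prefix 'f'. Introduce E'': E' → f E''
  Add: E'' → E
  Add: E'' → ε

No remaining common prefixes — done.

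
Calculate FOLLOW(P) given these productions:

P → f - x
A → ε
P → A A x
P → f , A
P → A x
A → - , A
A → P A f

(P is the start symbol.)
{ $, '-', 'f', 'x' }

To compute FOLLOW(P), find every occurrence of P on a right-hand side N → α P β: add FIRST(β) \ {ε}, and if β is empty or nullable also add FOLLOW(N). Iterate to a fixed point.

P is the start symbol, so $ ∈ FOLLOW(P).
In A → P A f: P is followed by A f, add FIRST(A f) \ {ε} = { '-', 'f', 'x' }

Taking the union: FOLLOW(P) = { $, '-', 'f', 'x' }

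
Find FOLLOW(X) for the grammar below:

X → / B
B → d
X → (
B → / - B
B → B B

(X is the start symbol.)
{ $ }

To compute FOLLOW(X), find every occurrence of X on a right-hand side N → α X β: add FIRST(β) \ {ε}, and if β is empty or nullable also add FOLLOW(N). Iterate to a fixed point.

X is the start symbol, so $ ∈ FOLLOW(X).
X does not occur on any right-hand side.

Taking the union: FOLLOW(X) = { $ }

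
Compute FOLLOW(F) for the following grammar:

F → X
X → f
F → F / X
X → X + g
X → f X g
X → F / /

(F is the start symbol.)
To compute FOLLOW(F), find every occurrence of F on a right-hand side N → α F β: add FIRST(β) \ {ε}, and if β is empty or nullable also add FOLLOW(N). Iterate to a fixed point.

F is the start symbol, so $ ∈ FOLLOW(F).
In F → F / X: F is followed by '/' X, add FIRST('/' X) \ {ε} = { '/' }
In X → F / /: F is followed by '/' '/', add FIRST('/' '/') \ {ε} = { '/' }

Taking the union: FOLLOW(F) = { $, '/' }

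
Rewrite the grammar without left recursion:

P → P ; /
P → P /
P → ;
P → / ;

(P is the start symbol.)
P is directly left-recursive. The standard transformation for
  A → A α₁ | ... | A α_m | β₁ | ... | β_n
is
  A  → β₁ A' | ... | β_n A'
  A' → α₁ A' | ... | α_m A' | ε

P → ; becomes P → ; P'
P → / ; becomes P → / ; P'
P → P ; / becomes P' → ; / P'
P → P / becomes P' → / P'
Add P' → ε

Resulting grammar:
P → ; P'
P → / ; P'
P' → ; / P'
P' → / P'
P' → ε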